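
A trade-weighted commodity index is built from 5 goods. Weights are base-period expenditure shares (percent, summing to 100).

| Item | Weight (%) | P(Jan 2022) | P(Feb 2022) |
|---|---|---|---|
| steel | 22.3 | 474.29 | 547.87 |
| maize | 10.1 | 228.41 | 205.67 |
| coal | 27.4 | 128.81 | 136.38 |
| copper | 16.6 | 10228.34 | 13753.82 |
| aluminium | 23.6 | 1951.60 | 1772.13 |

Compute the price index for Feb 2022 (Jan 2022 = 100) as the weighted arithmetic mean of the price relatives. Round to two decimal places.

107.62

steel: 22.3 × (547.87/474.29) = 22.3 × 1.155137 = 25.7596
maize: 10.1 × (205.67/228.41) = 10.1 × 0.900442 = 9.0945
coal: 27.4 × (136.38/128.81) = 27.4 × 1.058769 = 29.0103
copper: 16.6 × (13753.82/10228.34) = 16.6 × 1.344678 = 22.3216
aluminium: 23.6 × (1772.13/1951.60) = 23.6 × 0.908040 = 21.4297
Index = Σ wᵢ·(p₁ᵢ/p₀ᵢ) = 25.7596 + 9.0945 + 29.0103 + 22.3216 + 21.4297 = 107.6157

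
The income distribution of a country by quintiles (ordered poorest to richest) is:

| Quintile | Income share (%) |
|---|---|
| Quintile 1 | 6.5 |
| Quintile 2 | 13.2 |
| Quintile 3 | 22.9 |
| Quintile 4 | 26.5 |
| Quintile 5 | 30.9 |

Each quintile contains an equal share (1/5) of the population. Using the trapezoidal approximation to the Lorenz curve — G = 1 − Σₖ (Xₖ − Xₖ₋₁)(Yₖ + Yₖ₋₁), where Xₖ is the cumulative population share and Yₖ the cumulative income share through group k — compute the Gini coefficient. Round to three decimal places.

Cumulative income shares Yₖ: 0.0650, 0.1970, 0.4260, 0.6910, 1.0000
Σ (Xₖ−Xₖ₋₁)(Yₖ+Yₖ₋₁) = (1/5)(0.0650+0.0000) + (1/5)(0.1970+0.0650) + (1/5)(0.4260+0.1970) + (1/5)(0.6910+0.4260) + (1/5)(1.0000+0.6910)
  = 0.0130 + 0.0524 + 0.1246 + 0.2234 + 0.3382 = 0.7516
G = 1 − 0.7516 = 0.2484

0.248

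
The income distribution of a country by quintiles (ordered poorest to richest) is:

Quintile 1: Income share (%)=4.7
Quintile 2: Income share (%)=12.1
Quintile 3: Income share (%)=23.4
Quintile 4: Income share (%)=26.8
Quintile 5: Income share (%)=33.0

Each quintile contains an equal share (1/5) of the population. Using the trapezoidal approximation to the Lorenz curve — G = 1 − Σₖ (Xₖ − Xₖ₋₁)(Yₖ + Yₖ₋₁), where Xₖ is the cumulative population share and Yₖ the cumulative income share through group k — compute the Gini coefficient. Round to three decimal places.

Cumulative income shares Yₖ: 0.0470, 0.1680, 0.4020, 0.6700, 1.0000
Σ (Xₖ−Xₖ₋₁)(Yₖ+Yₖ₋₁) = (1/5)(0.0470+0.0000) + (1/5)(0.1680+0.0470) + (1/5)(0.4020+0.1680) + (1/5)(0.6700+0.4020) + (1/5)(1.0000+0.6700)
  = 0.0094 + 0.0430 + 0.1140 + 0.2144 + 0.3340 = 0.7148
G = 1 − 0.7148 = 0.2852

0.285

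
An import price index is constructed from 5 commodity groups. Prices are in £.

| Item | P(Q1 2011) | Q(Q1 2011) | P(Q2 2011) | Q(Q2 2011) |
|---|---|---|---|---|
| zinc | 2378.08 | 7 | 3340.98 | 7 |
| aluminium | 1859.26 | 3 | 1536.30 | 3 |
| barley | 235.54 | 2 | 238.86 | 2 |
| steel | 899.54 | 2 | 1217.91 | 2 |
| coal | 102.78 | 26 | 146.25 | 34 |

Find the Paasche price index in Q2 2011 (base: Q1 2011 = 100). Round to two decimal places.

Paasche price index uses current-period quantities as weights.
ΣP(Q2 2011)·Q(Q2 2011) = 3340.98×7 + 1536.30×3 + 238.86×2 + 1217.91×2 + 146.25×34 = 23386.86 + 4608.9 + 477.72 + 2435.82 + 4972.5 = 35881.8
ΣP(Q1 2011)·Q(Q2 2011) = 2378.08×7 + 1859.26×3 + 235.54×2 + 899.54×2 + 102.78×34 = 16646.56 + 5577.78 + 471.08 + 1799.08 + 3494.52 = 27989.02
Index = 35881.8 / 27989.02 × 100 = 128.1996

128.20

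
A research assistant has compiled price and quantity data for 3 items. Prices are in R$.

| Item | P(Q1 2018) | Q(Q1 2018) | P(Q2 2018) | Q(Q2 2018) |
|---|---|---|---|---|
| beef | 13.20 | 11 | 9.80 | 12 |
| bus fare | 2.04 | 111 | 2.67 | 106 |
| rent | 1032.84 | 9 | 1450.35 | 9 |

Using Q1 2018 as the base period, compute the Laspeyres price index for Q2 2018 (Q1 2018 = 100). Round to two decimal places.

Laspeyres price index uses base-period quantities as weights.
ΣP(Q2 2018)·Q(Q1 2018) = 9.80×11 + 2.67×111 + 1450.35×9 = 107.8 + 296.37 + 13053.15 = 13457.32
ΣP(Q1 2018)·Q(Q1 2018) = 13.20×11 + 2.04×111 + 1032.84×9 = 145.2 + 226.44 + 9295.56 = 9667.2
Index = 13457.32 / 9667.2 × 100 = 139.2060

139.21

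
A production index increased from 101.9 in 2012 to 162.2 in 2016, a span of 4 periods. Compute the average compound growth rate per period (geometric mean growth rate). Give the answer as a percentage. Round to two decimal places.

12.32%

Growth factor = (162.2/101.9)^(1/4) = (1.591757)^(1/4) = 1.123231
Growth rate = 1.123231 − 1 = 0.123231 = 12.3231%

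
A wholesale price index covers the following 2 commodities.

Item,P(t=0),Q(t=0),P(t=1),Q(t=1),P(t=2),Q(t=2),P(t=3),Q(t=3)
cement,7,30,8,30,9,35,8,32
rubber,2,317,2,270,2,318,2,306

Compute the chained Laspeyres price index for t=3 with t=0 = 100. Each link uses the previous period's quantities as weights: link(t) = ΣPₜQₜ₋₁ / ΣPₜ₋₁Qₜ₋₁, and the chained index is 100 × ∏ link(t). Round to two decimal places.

Link t=0→t=1:
ΣP(t=1)Q(t=0) = 8×30 + 2×317 = 240 + 634 = 874
ΣP(t=0)Q(t=0) = 7×30 + 2×317 = 210 + 634 = 844
link = 874/844 = 1.035545
Link t=1→t=2:
ΣP(t=2)Q(t=1) = 9×30 + 2×270 = 270 + 540 = 810
ΣP(t=1)Q(t=1) = 8×30 + 2×270 = 240 + 540 = 780
link = 810/780 = 1.038462
Link t=2→t=3:
ΣP(t=3)Q(t=2) = 8×35 + 2×318 = 280 + 636 = 916
ΣP(t=2)Q(t=2) = 9×35 + 2×318 = 315 + 636 = 951
link = 916/951 = 0.963197
Chained index = 100 × 1.035545 × 1.038462 × 0.963197 = 103.5796

103.58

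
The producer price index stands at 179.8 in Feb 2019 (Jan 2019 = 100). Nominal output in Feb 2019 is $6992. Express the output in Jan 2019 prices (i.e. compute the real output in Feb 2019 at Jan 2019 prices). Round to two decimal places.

3888.77

Real = Nominal ÷ (Index/100) = 6992 ÷ (179.8/100)
     = 6992 ÷ 1.798 = 3888.7653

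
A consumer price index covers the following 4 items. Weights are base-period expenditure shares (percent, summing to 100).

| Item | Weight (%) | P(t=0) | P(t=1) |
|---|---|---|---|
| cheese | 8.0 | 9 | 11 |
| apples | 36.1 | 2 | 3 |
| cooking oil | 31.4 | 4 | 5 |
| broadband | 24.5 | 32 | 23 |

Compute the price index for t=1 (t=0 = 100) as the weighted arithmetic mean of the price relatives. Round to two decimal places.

120.79

cheese: 8.0 × (11/9) = 8.0 × 1.222222 = 9.7778
apples: 36.1 × (3/2) = 36.1 × 1.500000 = 54.1500
cooking oil: 31.4 × (5/4) = 31.4 × 1.250000 = 39.2500
broadband: 24.5 × (23/32) = 24.5 × 0.718750 = 17.6094
Index = Σ wᵢ·(p₁ᵢ/p₀ᵢ) = 9.7778 + 54.1500 + 39.2500 + 17.6094 = 120.7872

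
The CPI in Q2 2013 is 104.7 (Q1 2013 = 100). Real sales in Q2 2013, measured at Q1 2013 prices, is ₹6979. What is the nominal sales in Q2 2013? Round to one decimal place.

7307.0

Nominal = Real × (Index/100) = 6979 × (104.7/100)
        = 6979 × 1.047 = 7307.0130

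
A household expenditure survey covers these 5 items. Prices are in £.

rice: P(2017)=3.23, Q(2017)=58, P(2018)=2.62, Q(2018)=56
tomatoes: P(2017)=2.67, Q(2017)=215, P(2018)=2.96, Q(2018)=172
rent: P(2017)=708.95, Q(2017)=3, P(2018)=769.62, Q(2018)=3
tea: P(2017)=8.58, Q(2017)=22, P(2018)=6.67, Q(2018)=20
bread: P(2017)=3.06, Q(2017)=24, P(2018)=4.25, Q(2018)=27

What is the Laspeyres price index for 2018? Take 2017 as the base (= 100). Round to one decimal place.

Laspeyres price index uses base-period quantities as weights.
ΣP(2018)·Q(2017) = 2.62×58 + 2.96×215 + 769.62×3 + 6.67×22 + 4.25×24 = 151.96 + 636.4 + 2308.86 + 146.74 + 102 = 3345.96
ΣP(2017)·Q(2017) = 3.23×58 + 2.67×215 + 708.95×3 + 8.58×22 + 3.06×24 = 187.34 + 574.05 + 2126.85 + 188.76 + 73.44 = 3150.44
Index = 3345.96 / 3150.44 × 100 = 106.2061

106.2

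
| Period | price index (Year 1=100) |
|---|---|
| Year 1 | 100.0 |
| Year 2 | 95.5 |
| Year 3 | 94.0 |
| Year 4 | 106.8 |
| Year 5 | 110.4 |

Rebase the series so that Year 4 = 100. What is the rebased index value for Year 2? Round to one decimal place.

Rebased(Year 2) = 95.5 / 106.8 × 100 = 89.4195

89.4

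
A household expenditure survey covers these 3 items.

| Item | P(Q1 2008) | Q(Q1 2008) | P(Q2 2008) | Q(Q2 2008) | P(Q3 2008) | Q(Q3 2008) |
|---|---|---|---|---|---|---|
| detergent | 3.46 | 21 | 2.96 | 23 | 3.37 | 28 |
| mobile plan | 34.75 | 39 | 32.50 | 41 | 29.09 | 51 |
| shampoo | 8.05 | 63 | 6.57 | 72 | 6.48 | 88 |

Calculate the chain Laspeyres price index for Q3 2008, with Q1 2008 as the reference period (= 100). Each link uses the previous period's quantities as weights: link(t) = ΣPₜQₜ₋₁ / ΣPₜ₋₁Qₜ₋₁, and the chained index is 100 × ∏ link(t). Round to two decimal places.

83.52

Link Q1 2008→Q2 2008:
ΣP(Q2 2008)Q(Q1 2008) = 2.96×21 + 32.50×39 + 6.57×63 = 62.16 + 1267.5 + 413.91 = 1743.57
ΣP(Q1 2008)Q(Q1 2008) = 3.46×21 + 34.75×39 + 8.05×63 = 72.66 + 1355.25 + 507.15 = 1935.06
link = 1743.57/1935.06 = 0.901042
Link Q2 2008→Q3 2008:
ΣP(Q3 2008)Q(Q2 2008) = 3.37×23 + 29.09×41 + 6.48×72 = 77.51 + 1192.69 + 466.56 = 1736.76
ΣP(Q2 2008)Q(Q2 2008) = 2.96×23 + 32.50×41 + 6.57×72 = 68.08 + 1332.5 + 473.04 = 1873.62
link = 1736.76/1873.62 = 0.926954
Chained index = 100 × 0.901042 × 0.926954 = 83.5225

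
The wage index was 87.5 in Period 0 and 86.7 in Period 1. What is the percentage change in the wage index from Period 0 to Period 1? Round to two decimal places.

Change = (86.7 − 87.5) / 87.5 × 100
       = -0.8 / 87.5 × 100 = -0.9143%

-0.91%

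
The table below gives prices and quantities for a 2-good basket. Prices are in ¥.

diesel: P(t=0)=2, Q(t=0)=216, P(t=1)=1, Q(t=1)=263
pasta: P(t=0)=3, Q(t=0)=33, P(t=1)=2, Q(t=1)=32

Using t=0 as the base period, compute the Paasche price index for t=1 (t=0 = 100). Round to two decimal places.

52.57

Paasche price index uses current-period quantities as weights.
ΣP(t=1)·Q(t=1) = 1×263 + 2×32 = 263 + 64 = 327
ΣP(t=0)·Q(t=1) = 2×263 + 3×32 = 526 + 96 = 622
Index = 327 / 622 × 100 = 52.5723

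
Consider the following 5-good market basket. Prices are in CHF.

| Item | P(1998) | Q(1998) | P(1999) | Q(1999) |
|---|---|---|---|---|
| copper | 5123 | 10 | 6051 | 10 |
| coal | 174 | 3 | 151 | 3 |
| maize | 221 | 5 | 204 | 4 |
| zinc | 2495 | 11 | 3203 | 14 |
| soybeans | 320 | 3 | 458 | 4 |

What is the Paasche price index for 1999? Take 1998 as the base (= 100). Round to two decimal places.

Paasche price index uses current-period quantities as weights.
ΣP(1999)·Q(1999) = 6051×10 + 151×3 + 204×4 + 3203×14 + 458×4 = 60510 + 453 + 816 + 44842 + 1832 = 108453
ΣP(1998)·Q(1999) = 5123×10 + 174×3 + 221×4 + 2495×14 + 320×4 = 51230 + 522 + 884 + 34930 + 1280 = 88846
Index = 108453 / 88846 × 100 = 122.0685

122.07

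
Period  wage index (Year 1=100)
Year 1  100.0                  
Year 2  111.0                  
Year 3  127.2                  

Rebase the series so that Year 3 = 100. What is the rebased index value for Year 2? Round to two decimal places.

87.26

Rebased(Year 2) = 111.0 / 127.2 × 100 = 87.2642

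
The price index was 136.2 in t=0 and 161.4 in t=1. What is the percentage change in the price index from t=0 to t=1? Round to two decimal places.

18.50%

Change = (161.4 − 136.2) / 136.2 × 100
       = 25.2 / 136.2 × 100 = 18.5022%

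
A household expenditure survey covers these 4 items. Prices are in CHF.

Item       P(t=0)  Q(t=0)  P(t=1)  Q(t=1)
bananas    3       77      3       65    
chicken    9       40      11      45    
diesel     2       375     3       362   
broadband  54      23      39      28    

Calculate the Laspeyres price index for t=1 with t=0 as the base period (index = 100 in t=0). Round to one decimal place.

Laspeyres price index uses base-period quantities as weights.
ΣP(t=1)·Q(t=0) = 3×77 + 11×40 + 3×375 + 39×23 = 231 + 440 + 1125 + 897 = 2693
ΣP(t=0)·Q(t=0) = 3×77 + 9×40 + 2×375 + 54×23 = 231 + 360 + 750 + 1242 = 2583
Index = 2693 / 2583 × 100 = 104.2586

104.3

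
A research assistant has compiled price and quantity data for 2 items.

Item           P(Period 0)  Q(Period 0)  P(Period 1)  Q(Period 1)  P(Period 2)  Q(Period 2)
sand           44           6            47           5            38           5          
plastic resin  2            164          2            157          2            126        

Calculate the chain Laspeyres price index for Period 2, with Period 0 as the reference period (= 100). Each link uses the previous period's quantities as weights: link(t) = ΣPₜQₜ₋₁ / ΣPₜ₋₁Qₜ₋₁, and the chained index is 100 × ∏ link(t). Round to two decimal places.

Link Period 0→Period 1:
ΣP(Period 1)Q(Period 0) = 47×6 + 2×164 = 282 + 328 = 610
ΣP(Period 0)Q(Period 0) = 44×6 + 2×164 = 264 + 328 = 592
link = 610/592 = 1.030405
Link Period 1→Period 2:
ΣP(Period 2)Q(Period 1) = 38×5 + 2×157 = 190 + 314 = 504
ΣP(Period 1)Q(Period 1) = 47×5 + 2×157 = 235 + 314 = 549
link = 504/549 = 0.918033
Chained index = 100 × 1.030405 × 0.918033 = 94.5946

94.59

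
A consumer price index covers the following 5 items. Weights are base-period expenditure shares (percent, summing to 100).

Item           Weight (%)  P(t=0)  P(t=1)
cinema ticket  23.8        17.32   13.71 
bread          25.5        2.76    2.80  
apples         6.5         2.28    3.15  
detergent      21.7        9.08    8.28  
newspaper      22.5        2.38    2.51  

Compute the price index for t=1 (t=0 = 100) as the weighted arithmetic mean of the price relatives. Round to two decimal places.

cinema ticket: 23.8 × (13.71/17.32) = 23.8 × 0.791570 = 18.8394
bread: 25.5 × (2.80/2.76) = 25.5 × 1.014493 = 25.8696
apples: 6.5 × (3.15/2.28) = 6.5 × 1.381579 = 8.9803
detergent: 21.7 × (8.28/9.08) = 21.7 × 0.911894 = 19.7881
newspaper: 22.5 × (2.51/2.38) = 22.5 × 1.054622 = 23.7290
Index = Σ wᵢ·(p₁ᵢ/p₀ᵢ) = 18.8394 + 25.8696 + 8.9803 + 19.7881 + 23.7290 = 97.2063

97.21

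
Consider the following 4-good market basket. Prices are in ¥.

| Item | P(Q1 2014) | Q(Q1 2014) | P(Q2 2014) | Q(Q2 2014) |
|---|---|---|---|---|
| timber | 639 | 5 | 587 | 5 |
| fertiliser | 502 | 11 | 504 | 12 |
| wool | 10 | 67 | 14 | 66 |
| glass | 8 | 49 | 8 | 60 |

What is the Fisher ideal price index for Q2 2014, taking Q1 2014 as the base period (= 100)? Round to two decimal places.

100.29

Laspeyres component (base-period weights):
ΣP(Q2 2014)Q(Q1 2014) = 587×5 + 504×11 + 14×67 + 8×49 = 2935 + 5544 + 938 + 392 = 9809
ΣP(Q1 2014)Q(Q1 2014) = 639×5 + 502×11 + 10×67 + 8×49 = 3195 + 5522 + 670 + 392 = 9779
L = 9809 / 9779 × 100 = 100.3068
Paasche component (current-period weights):
ΣP(Q2 2014)Q(Q2 2014) = 587×5 + 504×12 + 14×66 + 8×60 = 2935 + 6048 + 924 + 480 = 10387
ΣP(Q1 2014)Q(Q2 2014) = 639×5 + 502×12 + 10×66 + 8×60 = 3195 + 6024 + 660 + 480 = 10359
P = 10387 / 10359 × 100 = 100.2703
Fisher = √(L × P) = √(100.3068 × 100.2703) = 100.2885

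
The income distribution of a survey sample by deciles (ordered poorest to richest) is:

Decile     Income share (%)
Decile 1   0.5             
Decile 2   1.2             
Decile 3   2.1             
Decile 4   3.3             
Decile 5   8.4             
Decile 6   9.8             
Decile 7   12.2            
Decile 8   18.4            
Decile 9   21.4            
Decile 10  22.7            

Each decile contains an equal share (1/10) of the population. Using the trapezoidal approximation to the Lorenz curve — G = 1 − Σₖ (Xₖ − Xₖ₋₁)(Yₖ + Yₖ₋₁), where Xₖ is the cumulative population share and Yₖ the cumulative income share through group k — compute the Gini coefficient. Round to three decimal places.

0.451

Cumulative income shares Yₖ: 0.0050, 0.0170, 0.0380, 0.0710, 0.1550, 0.2530, 0.3750, 0.5590, 0.7730, 1.0000
Σ (Xₖ−Xₖ₋₁)(Yₖ+Yₖ₋₁) = (1/10)(0.0050+0.0000) + (1/10)(0.0170+0.0050) + (1/10)(0.0380+0.0170) + (1/10)(0.0710+0.0380) + (1/10)(0.1550+0.0710) + (1/10)(0.2530+0.1550) + (1/10)(0.3750+0.2530) + (1/10)(0.5590+0.3750) + (1/10)(0.7730+0.5590) + (1/10)(1.0000+0.7730)
  = 0.0005 + 0.0022 + 0.0055 + 0.0109 + 0.0226 + 0.0408 + 0.0628 + 0.0934 + 0.1332 + 0.1773 = 0.5492
G = 1 − 0.5492 = 0.4508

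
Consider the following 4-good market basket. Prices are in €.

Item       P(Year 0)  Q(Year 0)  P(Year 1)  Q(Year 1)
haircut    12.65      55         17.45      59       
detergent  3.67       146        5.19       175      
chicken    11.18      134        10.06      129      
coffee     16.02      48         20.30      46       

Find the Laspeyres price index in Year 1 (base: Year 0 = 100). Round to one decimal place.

115.5

Laspeyres price index uses base-period quantities as weights.
ΣP(Year 1)·Q(Year 0) = 17.45×55 + 5.19×146 + 10.06×134 + 20.30×48 = 959.75 + 757.74 + 1348.04 + 974.4 = 4039.93
ΣP(Year 0)·Q(Year 0) = 12.65×55 + 3.67×146 + 11.18×134 + 16.02×48 = 695.75 + 535.82 + 1498.12 + 768.96 = 3498.65
Index = 4039.93 / 3498.65 × 100 = 115.4711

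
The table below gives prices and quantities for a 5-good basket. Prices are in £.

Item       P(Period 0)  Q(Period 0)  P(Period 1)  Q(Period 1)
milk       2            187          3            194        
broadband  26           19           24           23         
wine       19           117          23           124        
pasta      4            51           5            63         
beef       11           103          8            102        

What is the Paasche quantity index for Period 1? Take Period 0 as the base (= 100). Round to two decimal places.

Paasche quantity index uses current-period prices as weights.
ΣP(Period 1)·Q(Period 1) = 3×194 + 24×23 + 23×124 + 5×63 + 8×102 = 582 + 552 + 2852 + 315 + 816 = 5117
ΣP(Period 1)·Q(Period 0) = 3×187 + 24×19 + 23×117 + 5×51 + 8×103 = 561 + 456 + 2691 + 255 + 824 = 4787
Index = 5117 / 4787 × 100 = 106.8937

106.89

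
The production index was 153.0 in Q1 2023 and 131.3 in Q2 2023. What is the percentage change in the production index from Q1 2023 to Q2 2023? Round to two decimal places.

Change = (131.3 − 153.0) / 153.0 × 100
       = -21.7 / 153.0 × 100 = -14.1830%

-14.18%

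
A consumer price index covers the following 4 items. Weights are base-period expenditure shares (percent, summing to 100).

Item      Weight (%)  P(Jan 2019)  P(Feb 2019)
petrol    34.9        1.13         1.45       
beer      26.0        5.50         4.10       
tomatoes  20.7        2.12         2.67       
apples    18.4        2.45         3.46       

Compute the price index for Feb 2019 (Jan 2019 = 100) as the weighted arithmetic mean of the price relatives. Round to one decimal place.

116.2

petrol: 34.9 × (1.45/1.13) = 34.9 × 1.283186 = 44.7832
beer: 26.0 × (4.10/5.50) = 26.0 × 0.745455 = 19.3818
tomatoes: 20.7 × (2.67/2.12) = 20.7 × 1.259434 = 26.0703
apples: 18.4 × (3.46/2.45) = 18.4 × 1.412245 = 25.9853
Index = Σ wᵢ·(p₁ᵢ/p₀ᵢ) = 44.7832 + 19.3818 + 26.0703 + 25.9853 = 116.2206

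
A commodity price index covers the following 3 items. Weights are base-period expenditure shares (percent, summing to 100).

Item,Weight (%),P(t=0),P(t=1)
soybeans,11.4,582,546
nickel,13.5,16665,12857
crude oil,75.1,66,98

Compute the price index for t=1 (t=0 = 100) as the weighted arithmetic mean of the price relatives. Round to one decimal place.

132.6

soybeans: 11.4 × (546/582) = 11.4 × 0.938144 = 10.6948
nickel: 13.5 × (12857/16665) = 13.5 × 0.771497 = 10.4152
crude oil: 75.1 × (98/66) = 75.1 × 1.484848 = 111.5121
Index = Σ wᵢ·(p₁ᵢ/p₀ᵢ) = 10.6948 + 10.4152 + 111.5121 = 132.6222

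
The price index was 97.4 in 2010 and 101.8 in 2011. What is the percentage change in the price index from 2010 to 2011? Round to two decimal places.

Change = (101.8 − 97.4) / 97.4 × 100
       = 4.4 / 97.4 × 100 = 4.5175%

4.52%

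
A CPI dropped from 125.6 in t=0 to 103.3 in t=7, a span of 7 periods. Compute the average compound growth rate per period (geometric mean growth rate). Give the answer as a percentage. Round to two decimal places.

-2.75%

Growth factor = (103.3/125.6)^(1/7) = (0.822452)^(1/7) = 0.972463
Growth rate = 0.972463 − 1 = -0.027537 = -2.7537%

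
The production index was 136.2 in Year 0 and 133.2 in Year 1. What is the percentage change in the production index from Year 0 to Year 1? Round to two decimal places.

Change = (133.2 − 136.2) / 136.2 × 100
       = -3.0 / 136.2 × 100 = -2.2026%

-2.20%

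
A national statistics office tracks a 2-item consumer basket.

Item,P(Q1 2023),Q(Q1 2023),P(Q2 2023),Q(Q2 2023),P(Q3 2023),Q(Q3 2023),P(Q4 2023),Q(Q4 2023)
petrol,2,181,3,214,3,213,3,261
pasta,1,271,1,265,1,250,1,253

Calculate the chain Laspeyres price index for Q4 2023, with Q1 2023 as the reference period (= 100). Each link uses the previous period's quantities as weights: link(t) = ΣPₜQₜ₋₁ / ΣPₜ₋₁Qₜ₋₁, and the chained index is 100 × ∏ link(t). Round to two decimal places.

128.59

Link Q1 2023→Q2 2023:
ΣP(Q2 2023)Q(Q1 2023) = 3×181 + 1×271 = 543 + 271 = 814
ΣP(Q1 2023)Q(Q1 2023) = 2×181 + 1×271 = 362 + 271 = 633
link = 814/633 = 1.285940
Link Q2 2023→Q3 2023:
ΣP(Q3 2023)Q(Q2 2023) = 3×214 + 1×265 = 642 + 265 = 907
ΣP(Q2 2023)Q(Q2 2023) = 3×214 + 1×265 = 642 + 265 = 907
link = 907/907 = 1.000000
Link Q3 2023→Q4 2023:
ΣP(Q4 2023)Q(Q3 2023) = 3×213 + 1×250 = 639 + 250 = 889
ΣP(Q3 2023)Q(Q3 2023) = 3×213 + 1×250 = 639 + 250 = 889
link = 889/889 = 1.000000
Chained index = 100 × 1.285940 × 1.000000 × 1.000000 = 128.5940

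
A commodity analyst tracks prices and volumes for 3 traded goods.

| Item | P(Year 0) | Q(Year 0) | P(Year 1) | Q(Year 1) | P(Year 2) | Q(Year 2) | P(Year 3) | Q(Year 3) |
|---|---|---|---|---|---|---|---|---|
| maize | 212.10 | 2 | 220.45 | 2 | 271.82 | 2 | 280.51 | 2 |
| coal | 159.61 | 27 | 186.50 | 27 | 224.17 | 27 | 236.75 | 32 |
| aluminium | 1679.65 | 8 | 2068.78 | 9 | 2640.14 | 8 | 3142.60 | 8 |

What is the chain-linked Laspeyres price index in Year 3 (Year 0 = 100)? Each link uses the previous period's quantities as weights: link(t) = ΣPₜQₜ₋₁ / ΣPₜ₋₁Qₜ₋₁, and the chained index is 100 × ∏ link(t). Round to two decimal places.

Link Year 0→Year 1:
ΣP(Year 1)Q(Year 0) = 220.45×2 + 186.50×27 + 2068.78×8 = 440.9 + 5035.5 + 16550.24 = 22026.64
ΣP(Year 0)Q(Year 0) = 212.10×2 + 159.61×27 + 1679.65×8 = 424.2 + 4309.47 + 13437.2 = 18170.87
link = 22026.64/18170.87 = 1.212195
Link Year 1→Year 2:
ΣP(Year 2)Q(Year 1) = 271.82×2 + 224.17×27 + 2640.14×9 = 543.64 + 6052.59 + 23761.26 = 30357.49
ΣP(Year 1)Q(Year 1) = 220.45×2 + 186.50×27 + 2068.78×9 = 440.9 + 5035.5 + 18619.02 = 24095.42
link = 30357.49/24095.42 = 1.259886
Link Year 2→Year 3:
ΣP(Year 3)Q(Year 2) = 280.51×2 + 236.75×27 + 3142.60×8 = 561.02 + 6392.25 + 25140.8 = 32094.07
ΣP(Year 2)Q(Year 2) = 271.82×2 + 224.17×27 + 2640.14×8 = 543.64 + 6052.59 + 21121.12 = 27717.35
link = 32094.07/27717.35 = 1.157905
Chained index = 100 × 1.212195 × 1.259886 × 1.157905 = 176.8386

176.84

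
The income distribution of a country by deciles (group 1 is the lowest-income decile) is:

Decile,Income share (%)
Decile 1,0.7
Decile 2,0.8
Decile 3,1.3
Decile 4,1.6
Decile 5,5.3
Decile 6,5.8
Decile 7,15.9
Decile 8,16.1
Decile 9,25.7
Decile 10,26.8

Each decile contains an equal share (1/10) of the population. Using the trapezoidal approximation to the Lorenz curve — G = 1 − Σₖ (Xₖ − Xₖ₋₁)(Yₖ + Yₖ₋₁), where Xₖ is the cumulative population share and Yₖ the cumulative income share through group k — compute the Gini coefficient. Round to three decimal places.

0.527

Cumulative income shares Yₖ: 0.0070, 0.0150, 0.0280, 0.0440, 0.0970, 0.1550, 0.3140, 0.4750, 0.7320, 1.0000
Σ (Xₖ−Xₖ₋₁)(Yₖ+Yₖ₋₁) = (1/10)(0.0070+0.0000) + (1/10)(0.0150+0.0070) + (1/10)(0.0280+0.0150) + (1/10)(0.0440+0.0280) + (1/10)(0.0970+0.0440) + (1/10)(0.1550+0.0970) + (1/10)(0.3140+0.1550) + (1/10)(0.4750+0.3140) + (1/10)(0.7320+0.4750) + (1/10)(1.0000+0.7320)
  = 0.0007 + 0.0022 + 0.0043 + 0.0072 + 0.0141 + 0.0252 + 0.0469 + 0.0789 + 0.1207 + 0.1732 = 0.4734
G = 1 − 0.4734 = 0.5266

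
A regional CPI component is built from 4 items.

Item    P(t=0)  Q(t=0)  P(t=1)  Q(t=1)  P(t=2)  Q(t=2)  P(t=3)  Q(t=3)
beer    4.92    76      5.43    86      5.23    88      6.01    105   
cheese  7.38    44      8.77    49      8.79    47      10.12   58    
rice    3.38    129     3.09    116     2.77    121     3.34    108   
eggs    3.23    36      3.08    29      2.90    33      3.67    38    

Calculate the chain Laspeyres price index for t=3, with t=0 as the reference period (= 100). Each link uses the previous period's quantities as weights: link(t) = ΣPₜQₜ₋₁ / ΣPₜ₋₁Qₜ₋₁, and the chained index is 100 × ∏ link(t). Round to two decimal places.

Link t=0→t=1:
ΣP(t=1)Q(t=0) = 5.43×76 + 8.77×44 + 3.09×129 + 3.08×36 = 412.68 + 385.88 + 398.61 + 110.88 = 1308.05
ΣP(t=0)Q(t=0) = 4.92×76 + 7.38×44 + 3.38×129 + 3.23×36 = 373.92 + 324.72 + 436.02 + 116.28 = 1250.94
link = 1308.05/1250.94 = 1.045654
Link t=1→t=2:
ΣP(t=2)Q(t=1) = 5.23×86 + 8.79×49 + 2.77×116 + 2.90×29 = 449.78 + 430.71 + 321.32 + 84.1 = 1285.91
ΣP(t=1)Q(t=1) = 5.43×86 + 8.77×49 + 3.09×116 + 3.08×29 = 466.98 + 429.73 + 358.44 + 89.32 = 1344.47
link = 1285.91/1344.47 = 0.956444
Link t=2→t=3:
ΣP(t=3)Q(t=2) = 6.01×88 + 10.12×47 + 3.34×121 + 3.67×33 = 528.88 + 475.64 + 404.14 + 121.11 = 1529.77
ΣP(t=2)Q(t=2) = 5.23×88 + 8.79×47 + 2.77×121 + 2.90×33 = 460.24 + 413.13 + 335.17 + 95.7 = 1304.24
link = 1529.77/1304.24 = 1.172921
Chained index = 100 × 1.045654 × 0.956444 × 1.172921 = 117.3048

117.30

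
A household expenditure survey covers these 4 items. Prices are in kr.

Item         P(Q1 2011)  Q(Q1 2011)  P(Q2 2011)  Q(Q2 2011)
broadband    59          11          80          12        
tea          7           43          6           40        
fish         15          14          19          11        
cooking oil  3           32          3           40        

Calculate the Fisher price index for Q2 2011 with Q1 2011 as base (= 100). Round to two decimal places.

Laspeyres component (base-period weights):
ΣP(Q2 2011)Q(Q1 2011) = 80×11 + 6×43 + 19×14 + 3×32 = 880 + 258 + 266 + 96 = 1500
ΣP(Q1 2011)Q(Q1 2011) = 59×11 + 7×43 + 15×14 + 3×32 = 649 + 301 + 210 + 96 = 1256
L = 1500 / 1256 × 100 = 119.4268
Paasche component (current-period weights):
ΣP(Q2 2011)Q(Q2 2011) = 80×12 + 6×40 + 19×11 + 3×40 = 960 + 240 + 209 + 120 = 1529
ΣP(Q1 2011)Q(Q2 2011) = 59×12 + 7×40 + 15×11 + 3×40 = 708 + 280 + 165 + 120 = 1273
P = 1529 / 1273 × 100 = 120.1100
Fisher = √(L × P) = √(119.4268 × 120.1100) = 119.7679

119.77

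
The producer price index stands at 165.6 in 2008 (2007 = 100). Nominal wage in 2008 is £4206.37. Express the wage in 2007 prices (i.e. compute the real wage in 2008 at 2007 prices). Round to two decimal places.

2540.08

Real = Nominal ÷ (Index/100) = 4206.37 ÷ (165.6/100)
     = 4206.37 ÷ 1.656 = 2540.0785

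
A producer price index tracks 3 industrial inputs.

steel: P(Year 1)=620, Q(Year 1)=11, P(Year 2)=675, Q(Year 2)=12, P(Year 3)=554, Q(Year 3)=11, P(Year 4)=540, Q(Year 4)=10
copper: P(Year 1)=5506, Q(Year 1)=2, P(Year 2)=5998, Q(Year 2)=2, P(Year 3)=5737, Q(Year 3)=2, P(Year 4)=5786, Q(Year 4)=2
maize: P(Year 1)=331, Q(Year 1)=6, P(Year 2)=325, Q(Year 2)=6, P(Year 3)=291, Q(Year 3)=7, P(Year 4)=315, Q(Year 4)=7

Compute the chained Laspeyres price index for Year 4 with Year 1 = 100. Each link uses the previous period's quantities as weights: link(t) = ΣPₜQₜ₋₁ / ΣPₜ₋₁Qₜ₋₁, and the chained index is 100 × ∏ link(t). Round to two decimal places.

97.74

Link Year 1→Year 2:
ΣP(Year 2)Q(Year 1) = 675×11 + 5998×2 + 325×6 = 7425 + 11996 + 1950 = 21371
ΣP(Year 1)Q(Year 1) = 620×11 + 5506×2 + 331×6 = 6820 + 11012 + 1986 = 19818
link = 21371/19818 = 1.078363
Link Year 2→Year 3:
ΣP(Year 3)Q(Year 2) = 554×12 + 5737×2 + 291×6 = 6648 + 11474 + 1746 = 19868
ΣP(Year 2)Q(Year 2) = 675×12 + 5998×2 + 325×6 = 8100 + 11996 + 1950 = 22046
link = 19868/22046 = 0.901207
Link Year 3→Year 4:
ΣP(Year 4)Q(Year 3) = 540×11 + 5786×2 + 315×7 = 5940 + 11572 + 2205 = 19717
ΣP(Year 3)Q(Year 3) = 554×11 + 5737×2 + 291×7 = 6094 + 11474 + 2037 = 19605
link = 19717/19605 = 1.005713
Chained index = 100 × 1.078363 × 0.901207 × 1.005713 = 97.7380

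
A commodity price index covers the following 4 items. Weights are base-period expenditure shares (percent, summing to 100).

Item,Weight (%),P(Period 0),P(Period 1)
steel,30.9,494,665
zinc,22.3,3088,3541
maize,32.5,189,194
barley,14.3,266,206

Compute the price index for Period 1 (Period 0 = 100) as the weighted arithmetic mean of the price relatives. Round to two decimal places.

111.60

steel: 30.9 × (665/494) = 30.9 × 1.346154 = 41.5962
zinc: 22.3 × (3541/3088) = 22.3 × 1.146697 = 25.5713
maize: 32.5 × (194/189) = 32.5 × 1.026455 = 33.3598
barley: 14.3 × (206/266) = 14.3 × 0.774436 = 11.0744
Index = Σ wᵢ·(p₁ᵢ/p₀ᵢ) = 41.5962 + 25.5713 + 33.3598 + 11.0744 = 111.6017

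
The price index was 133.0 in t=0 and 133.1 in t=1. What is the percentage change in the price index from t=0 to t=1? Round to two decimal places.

0.08%

Change = (133.1 − 133.0) / 133.0 × 100
       = 0.1 / 133.0 × 100 = 0.0752%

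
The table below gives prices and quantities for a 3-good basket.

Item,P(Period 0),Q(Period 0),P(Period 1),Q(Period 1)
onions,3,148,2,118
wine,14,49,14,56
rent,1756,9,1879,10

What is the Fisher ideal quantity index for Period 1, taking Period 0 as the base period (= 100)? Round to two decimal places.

110.57

Laspeyres component (base-period weights):
ΣP(Period 0)Q(Period 1) = 3×118 + 14×56 + 1756×10 = 354 + 784 + 17560 = 18698
ΣP(Period 0)Q(Period 0) = 3×148 + 14×49 + 1756×9 = 444 + 686 + 15804 = 16934
L = 18698 / 16934 × 100 = 110.4169
Paasche component (current-period weights):
ΣP(Period 1)Q(Period 1) = 2×118 + 14×56 + 1879×10 = 236 + 784 + 18790 = 19810
ΣP(Period 1)Q(Period 0) = 2×148 + 14×49 + 1879×9 = 296 + 686 + 16911 = 17893
P = 19810 / 17893 × 100 = 110.7137
Fisher = √(L × P) = √(110.4169 × 110.7137) = 110.5652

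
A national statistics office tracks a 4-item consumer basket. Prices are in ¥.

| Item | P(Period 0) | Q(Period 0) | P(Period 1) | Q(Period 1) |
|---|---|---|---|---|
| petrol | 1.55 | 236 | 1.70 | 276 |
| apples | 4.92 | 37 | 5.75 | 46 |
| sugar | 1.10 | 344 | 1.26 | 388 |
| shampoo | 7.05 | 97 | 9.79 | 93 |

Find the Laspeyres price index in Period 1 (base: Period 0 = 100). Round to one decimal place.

Laspeyres price index uses base-period quantities as weights.
ΣP(Period 1)·Q(Period 0) = 1.70×236 + 5.75×37 + 1.26×344 + 9.79×97 = 401.2 + 212.75 + 433.44 + 949.63 = 1997.02
ΣP(Period 0)·Q(Period 0) = 1.55×236 + 4.92×37 + 1.10×344 + 7.05×97 = 365.8 + 182.04 + 378.4 + 683.85 = 1610.09
Index = 1997.02 / 1610.09 × 100 = 124.0316

124.0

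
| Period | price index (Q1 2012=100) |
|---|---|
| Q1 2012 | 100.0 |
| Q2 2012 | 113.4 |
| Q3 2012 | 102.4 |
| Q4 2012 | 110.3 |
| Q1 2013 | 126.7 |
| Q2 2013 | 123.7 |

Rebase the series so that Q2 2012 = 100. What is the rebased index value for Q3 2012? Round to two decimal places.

Rebased(Q3 2012) = 102.4 / 113.4 × 100 = 90.2998

90.30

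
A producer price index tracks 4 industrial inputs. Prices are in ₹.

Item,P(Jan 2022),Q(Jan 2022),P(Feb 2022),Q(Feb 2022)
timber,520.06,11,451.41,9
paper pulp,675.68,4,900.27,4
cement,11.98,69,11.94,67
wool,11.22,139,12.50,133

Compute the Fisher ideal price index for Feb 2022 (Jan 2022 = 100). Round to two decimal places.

Laspeyres component (base-period weights):
ΣP(Feb 2022)Q(Jan 2022) = 451.41×11 + 900.27×4 + 11.94×69 + 12.50×139 = 4965.51 + 3601.08 + 823.86 + 1737.5 = 11127.95
ΣP(Jan 2022)Q(Jan 2022) = 520.06×11 + 675.68×4 + 11.98×69 + 11.22×139 = 5720.66 + 2702.72 + 826.62 + 1559.58 = 10809.58
L = 11127.95 / 10809.58 × 100 = 102.9453
Paasche component (current-period weights):
ΣP(Feb 2022)Q(Feb 2022) = 451.41×9 + 900.27×4 + 11.94×67 + 12.50×133 = 4062.69 + 3601.08 + 799.98 + 1662.5 = 10126.25
ΣP(Jan 2022)Q(Feb 2022) = 520.06×9 + 675.68×4 + 11.98×67 + 11.22×133 = 4680.54 + 2702.72 + 802.66 + 1492.26 = 9678.18
P = 10126.25 / 9678.18 × 100 = 104.6297
Fisher = √(L × P) = √(102.9453 × 104.6297) = 103.7841

103.78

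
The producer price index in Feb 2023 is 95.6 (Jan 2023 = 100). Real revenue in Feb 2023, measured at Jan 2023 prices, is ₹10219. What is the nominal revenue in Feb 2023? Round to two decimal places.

Nominal = Real × (Index/100) = 10219 × (95.6/100)
        = 10219 × 0.956 = 9769.3640

9769.36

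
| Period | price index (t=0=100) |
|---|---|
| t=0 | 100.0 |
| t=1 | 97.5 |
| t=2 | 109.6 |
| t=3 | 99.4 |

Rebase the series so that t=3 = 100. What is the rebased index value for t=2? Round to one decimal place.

110.3

Rebased(t=2) = 109.6 / 99.4 × 100 = 110.2616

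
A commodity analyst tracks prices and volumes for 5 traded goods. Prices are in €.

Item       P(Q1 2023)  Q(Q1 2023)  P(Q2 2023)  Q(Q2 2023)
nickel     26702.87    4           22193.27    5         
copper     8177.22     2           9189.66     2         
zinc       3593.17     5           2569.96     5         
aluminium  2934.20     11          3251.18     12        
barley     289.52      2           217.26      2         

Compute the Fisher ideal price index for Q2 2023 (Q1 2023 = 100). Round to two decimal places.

Laspeyres component (base-period weights):
ΣP(Q2 2023)Q(Q1 2023) = 22193.27×4 + 9189.66×2 + 2569.96×5 + 3251.18×11 + 217.26×2 = 88773.08 + 18379.32 + 12849.8 + 35762.98 + 434.52 = 156199.7
ΣP(Q1 2023)Q(Q1 2023) = 26702.87×4 + 8177.22×2 + 3593.17×5 + 2934.20×11 + 289.52×2 = 106811.48 + 16354.44 + 17965.85 + 32276.2 + 579.04 = 173987.01
L = 156199.7 / 173987.01 × 100 = 89.7766
Paasche component (current-period weights):
ΣP(Q2 2023)Q(Q2 2023) = 22193.27×5 + 9189.66×2 + 2569.96×5 + 3251.18×12 + 217.26×2 = 110966.35 + 18379.32 + 12849.8 + 39014.16 + 434.52 = 181644.15
ΣP(Q1 2023)Q(Q2 2023) = 26702.87×5 + 8177.22×2 + 3593.17×5 + 2934.20×12 + 289.52×2 = 133514.35 + 16354.44 + 17965.85 + 35210.4 + 579.04 = 203624.08
P = 181644.15 / 203624.08 × 100 = 89.2056
Fisher = √(L × P) = √(89.7766 × 89.2056) = 89.4907

89.49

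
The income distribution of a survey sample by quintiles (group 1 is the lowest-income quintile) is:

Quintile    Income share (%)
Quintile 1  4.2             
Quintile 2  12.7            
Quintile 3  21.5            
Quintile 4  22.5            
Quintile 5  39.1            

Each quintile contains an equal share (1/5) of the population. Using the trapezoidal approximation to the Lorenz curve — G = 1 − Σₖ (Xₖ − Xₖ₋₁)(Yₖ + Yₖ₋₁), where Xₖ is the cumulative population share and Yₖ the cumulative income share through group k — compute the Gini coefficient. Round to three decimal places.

Cumulative income shares Yₖ: 0.0420, 0.1690, 0.3840, 0.6090, 1.0000
Σ (Xₖ−Xₖ₋₁)(Yₖ+Yₖ₋₁) = (1/5)(0.0420+0.0000) + (1/5)(0.1690+0.0420) + (1/5)(0.3840+0.1690) + (1/5)(0.6090+0.3840) + (1/5)(1.0000+0.6090)
  = 0.0084 + 0.0422 + 0.1106 + 0.1986 + 0.3218 = 0.6816
G = 1 − 0.6816 = 0.3184

0.318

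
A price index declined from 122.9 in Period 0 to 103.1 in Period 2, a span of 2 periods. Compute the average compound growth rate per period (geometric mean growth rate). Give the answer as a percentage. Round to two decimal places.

Growth factor = (103.1/122.9)^(1/2) = (0.838893)^(1/2) = 0.915911
Growth rate = 0.915911 − 1 = -0.084089 = -8.4089%

-8.41%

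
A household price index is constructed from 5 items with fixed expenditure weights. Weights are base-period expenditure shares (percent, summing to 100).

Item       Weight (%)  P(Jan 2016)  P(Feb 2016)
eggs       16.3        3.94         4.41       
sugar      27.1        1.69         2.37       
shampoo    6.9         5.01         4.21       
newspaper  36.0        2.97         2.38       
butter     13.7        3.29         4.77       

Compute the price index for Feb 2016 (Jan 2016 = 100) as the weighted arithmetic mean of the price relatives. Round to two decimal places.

eggs: 16.3 × (4.41/3.94) = 16.3 × 1.119289 = 18.2444
sugar: 27.1 × (2.37/1.69) = 27.1 × 1.402367 = 38.0041
shampoo: 6.9 × (4.21/5.01) = 6.9 × 0.840319 = 5.7982
newspaper: 36.0 × (2.38/2.97) = 36.0 × 0.801347 = 28.8485
butter: 13.7 × (4.77/3.29) = 13.7 × 1.449848 = 19.8629
Index = Σ wᵢ·(p₁ᵢ/p₀ᵢ) = 18.2444 + 38.0041 + 5.7982 + 28.8485 + 19.8629 = 110.7582

110.76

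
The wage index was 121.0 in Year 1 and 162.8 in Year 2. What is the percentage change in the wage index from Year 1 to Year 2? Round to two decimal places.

Change = (162.8 − 121.0) / 121.0 × 100
       = 41.8 / 121.0 × 100 = 34.5455%

34.55%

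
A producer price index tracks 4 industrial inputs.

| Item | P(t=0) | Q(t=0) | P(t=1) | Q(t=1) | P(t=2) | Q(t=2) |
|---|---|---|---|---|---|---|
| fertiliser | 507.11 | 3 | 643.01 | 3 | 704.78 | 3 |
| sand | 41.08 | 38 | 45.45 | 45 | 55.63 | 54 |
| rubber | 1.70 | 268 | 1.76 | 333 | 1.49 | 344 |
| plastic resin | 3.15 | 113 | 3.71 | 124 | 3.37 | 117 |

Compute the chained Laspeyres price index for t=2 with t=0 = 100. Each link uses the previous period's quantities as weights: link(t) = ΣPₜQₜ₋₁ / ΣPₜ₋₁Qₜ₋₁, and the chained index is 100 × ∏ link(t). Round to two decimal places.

128.67

Link t=0→t=1:
ΣP(t=1)Q(t=0) = 643.01×3 + 45.45×38 + 1.76×268 + 3.71×113 = 1929.03 + 1727.1 + 471.68 + 419.23 = 4547.04
ΣP(t=0)Q(t=0) = 507.11×3 + 41.08×38 + 1.70×268 + 3.15×113 = 1521.33 + 1561.04 + 455.6 + 355.95 = 3893.92
link = 4547.04/3893.92 = 1.167728
Link t=1→t=2:
ΣP(t=2)Q(t=1) = 704.78×3 + 55.63×45 + 1.49×333 + 3.37×124 = 2114.34 + 2503.35 + 496.17 + 417.88 = 5531.74
ΣP(t=1)Q(t=1) = 643.01×3 + 45.45×45 + 1.76×333 + 3.71×124 = 1929.03 + 2045.25 + 586.08 + 460.04 = 5020.4
link = 5531.74/5020.4 = 1.101852
Chained index = 100 × 1.167728 × 1.101852 = 128.6664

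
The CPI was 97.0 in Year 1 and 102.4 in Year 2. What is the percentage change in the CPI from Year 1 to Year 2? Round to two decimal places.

5.57%

Change = (102.4 − 97.0) / 97.0 × 100
       = 5.4 / 97.0 × 100 = 5.5670%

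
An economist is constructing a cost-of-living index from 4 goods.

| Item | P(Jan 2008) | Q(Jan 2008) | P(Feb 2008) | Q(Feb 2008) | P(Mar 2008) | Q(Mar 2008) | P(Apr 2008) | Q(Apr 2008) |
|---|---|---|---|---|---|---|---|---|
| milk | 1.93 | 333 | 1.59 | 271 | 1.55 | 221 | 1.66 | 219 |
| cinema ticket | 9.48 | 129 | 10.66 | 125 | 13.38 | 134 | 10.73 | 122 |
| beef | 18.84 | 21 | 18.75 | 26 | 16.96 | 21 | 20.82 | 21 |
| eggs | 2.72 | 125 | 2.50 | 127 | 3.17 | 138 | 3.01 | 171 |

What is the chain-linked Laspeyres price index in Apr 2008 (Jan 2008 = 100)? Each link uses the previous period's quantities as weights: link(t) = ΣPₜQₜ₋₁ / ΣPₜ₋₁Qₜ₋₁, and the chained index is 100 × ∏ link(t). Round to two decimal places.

Link Jan 2008→Feb 2008:
ΣP(Feb 2008)Q(Jan 2008) = 1.59×333 + 10.66×129 + 18.75×21 + 2.50×125 = 529.47 + 1375.14 + 393.75 + 312.5 = 2610.86
ΣP(Jan 2008)Q(Jan 2008) = 1.93×333 + 9.48×129 + 18.84×21 + 2.72×125 = 642.69 + 1222.92 + 395.64 + 340 = 2601.25
link = 2610.86/2601.25 = 1.003694
Link Feb 2008→Mar 2008:
ΣP(Mar 2008)Q(Feb 2008) = 1.55×271 + 13.38×125 + 16.96×26 + 3.17×127 = 420.05 + 1672.5 + 440.96 + 402.59 = 2936.1
ΣP(Feb 2008)Q(Feb 2008) = 1.59×271 + 10.66×125 + 18.75×26 + 2.50×127 = 430.89 + 1332.5 + 487.5 + 317.5 = 2568.39
link = 2936.1/2568.39 = 1.143168
Link Mar 2008→Apr 2008:
ΣP(Apr 2008)Q(Mar 2008) = 1.66×221 + 10.73×134 + 20.82×21 + 3.01×138 = 366.86 + 1437.82 + 437.22 + 415.38 = 2657.28
ΣP(Mar 2008)Q(Mar 2008) = 1.55×221 + 13.38×134 + 16.96×21 + 3.17×138 = 342.55 + 1792.92 + 356.16 + 437.46 = 2929.09
link = 2657.28/2929.09 = 0.907203
Chained index = 100 × 1.003694 × 1.143168 × 0.907203 = 104.0917

104.09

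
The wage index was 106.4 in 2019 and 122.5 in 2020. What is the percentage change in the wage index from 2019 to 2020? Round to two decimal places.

Change = (122.5 − 106.4) / 106.4 × 100
       = 16.1 / 106.4 × 100 = 15.1316%

15.13%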